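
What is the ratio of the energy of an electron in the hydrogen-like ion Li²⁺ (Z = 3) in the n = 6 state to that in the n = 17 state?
8.02778

Using E_n = -13.6057 Z² / n² eV with Z = 3:

E_6 = -13.6057 × 3² / 6² = -122.4513 / 36 = -3.40142500000 eV
E_17 = -13.6057 × 3² / 17² = -122.4513 / 289 = -0.42370692042 eV

The ratio is:
E_6/E_17 = (-3.40142500000) / (-0.42370692042)
E_6/E_17 = (-122.4513/36) / (-122.4513/289)
E_6/E_17 = 289/36
E_6/E_17 = 8.02778
(Note: the Z² factors cancel in the ratio.)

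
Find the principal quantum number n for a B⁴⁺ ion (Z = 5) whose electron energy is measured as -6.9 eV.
n = 7

The exact energy levels follow E_n = -13.6057 Z² / n² eV with Z = 5.

The measured value (-6.9 eV) is reported to only 2 significant figures, so we must test candidate n values and see which one matches to that precision.

Candidate energies:
  n = 5:  E = -13.6057 × 5² / 5² = -13.60570 eV
  n = 6:  E = -13.6057 × 5² / 6² = -9.44840 eV
  n = 7:  E = -13.6057 × 5² / 7² = -6.94168 eV  ← matches
  n = 8:  E = -13.6057 × 5² / 8² = -5.31473 eV
  n = 9:  E = -13.6057 × 5² / 9² = -4.19929 eV

Checking against the measurement of -6.9 eV (2 sig figs), only n = 7 agrees:
E_7 = -6.94168 eV, which rounds to -6.9 eV ✓

Therefore n = 7.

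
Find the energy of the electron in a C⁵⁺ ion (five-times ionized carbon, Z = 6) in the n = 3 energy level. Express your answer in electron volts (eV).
-54.422800 eV

The energy levels of a hydrogen-like atom are given by:
E_n = -13.6057 Z² / n² eV  (with Z = 6 for C⁵⁺)

For n = 3:
E_3 = -13.6057 × 6² / 3²
E_3 = -13.6057 × 36 / 9
E_3 = -54.422800 eV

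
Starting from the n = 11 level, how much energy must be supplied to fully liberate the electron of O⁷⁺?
7.1964 eV

The ionization energy is the energy needed to remove the electron completely (n → ∞).

For a hydrogen-like ion with Z = 8, E_n = -13.6057 Z² / n² eV.

At n = 11: E_11 = -13.6057 × 8² / 11² = -7.1964033 eV
At n = ∞: E_∞ = 0 eV

Ionization energy = E_∞ - E_11 = 0 - (-7.1964033) = 7.1964033 eV
Ionization energy ≈ 7.1964 eV

This is also called the binding energy of the electron in state n = 11.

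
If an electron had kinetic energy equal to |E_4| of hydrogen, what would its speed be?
5.4692e+05 m/s (or 0.1824% of c)

The binding energy at n = 4 for hydrogen is:
E_4 = -13.6057/4² = -0.85035625 eV
|E_4| = 0.85035625 eV

Convert to Joules:
KE = 0.85035625 eV × (1.602177 × 10⁻¹⁹ J/eV) = 1.362421e-19 J

Using KE = ½mv²:
v = √(2·KE/m_e)
v = √(2 × 1.362421e-19 J / 9.10938 × 10⁻³¹ kg)
v = 5.4692e+05 m/s

This is approximately 0.1824% the speed of light.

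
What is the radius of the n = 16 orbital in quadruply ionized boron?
2.7094 nm (or 27.0939 Å)

The Bohr radius formula is:
r_n = n² a₀ / Z

where a₀ = 0.0529177 nm is the Bohr radius.

For B⁴⁺ (Z = 5) at n = 16:
r_16 = 16² × 0.0529177 nm / 5
r_16 = 256 × 0.0529177 nm / 5
r_16 = 13.54693 nm / 5
r_16 = 2.7094 nm

The electron orbits at approximately 2.7094 nm from the nucleus.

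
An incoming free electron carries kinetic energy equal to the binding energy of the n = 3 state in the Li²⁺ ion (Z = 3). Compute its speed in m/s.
2.188e+06 m/s (or 0.73% of c)

The binding energy at n = 3 for Li²⁺ is:
E_3 = -13.6057 × 3²/3² = -13.60570 eV
|E_3| = 13.60570 eV

Convert to Joules:
KE = 13.60570 eV × (1.602177 × 10⁻¹⁹ J/eV) = 2.17987e-18 J

Using KE = ½mv²:
v = √(2·KE/m_e)
v = √(2 × 2.17987e-18 J / 9.10938 × 10⁻³¹ kg)
v = 2.188e+06 m/s

This is approximately 0.73% the speed of light.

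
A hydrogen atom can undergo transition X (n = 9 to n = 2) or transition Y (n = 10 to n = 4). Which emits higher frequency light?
9 → 2

Calculate the energy for each transition:

Transition 9 → 2:
ΔE₁ = |E_2 - E_9| = |-13.6057/2² - (-13.6057/9²)|
ΔE₁ = |-3.401425000000 - (-0.167971604938)| = 3.233453395 eV

Transition 10 → 4:
ΔE₂ = |E_4 - E_10| = |-13.6057/4² - (-13.6057/10²)|
ΔE₂ = |-0.850356250000 - (-0.136057000000)| = 0.714299250 eV

Since 3.233453395 eV > 0.714299250 eV, the transition 9 → 2 emits the more energetic photon.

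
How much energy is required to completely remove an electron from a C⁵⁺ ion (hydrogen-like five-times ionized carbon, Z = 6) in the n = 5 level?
19.59 eV

The ionization energy is the energy needed to remove the electron completely (n → ∞).

For a hydrogen-like ion with Z = 6, E_n = -13.6057 Z² / n² eV.

At n = 5: E_5 = -13.6057 × 6² / 5² = -19.59221 eV
At n = ∞: E_∞ = 0 eV

Ionization energy = E_∞ - E_5 = 0 - (-19.59221) = 19.59221 eV
Ionization energy ≈ 19.59 eV

This is also called the binding energy of the electron in state n = 5.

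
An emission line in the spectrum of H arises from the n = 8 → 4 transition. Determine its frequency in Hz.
1.54e+14 Hz

First, find the transition energy:
E_8 = -13.6057 / 8² = -0.212589 eV
E_4 = -13.6057 / 4² = -0.850356 eV
|ΔE| = |E_4 - E_8| = 0.637767 eV

Convert to Joules: E = 0.637767 eV × (1.602177 × 10⁻¹⁹ J/eV) = 1.0218e-19 J

Using E = hf:
f = E/h = 1.0218e-19 J / (6.62607 × 10⁻³⁴ J·s)
f = 1.54e+14 Hz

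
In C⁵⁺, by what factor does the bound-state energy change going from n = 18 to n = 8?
5.0625

Using E_n = -13.6057 Z² / n² eV with Z = 6:

E_8 = -13.6057 × 6² / 8² = -489.8052 / 64 = -7.65320625 eV
E_18 = -13.6057 × 6² / 18² = -489.8052 / 324 = -1.51174444 eV

The ratio is:
E_8/E_18 = (-7.65320625) / (-1.51174444)
E_8/E_18 = (-489.8052/64) / (-489.8052/324)
E_8/E_18 = 324/64
E_8/E_18 = 5.0625
(Note: the Z² factors cancel in the ratio.)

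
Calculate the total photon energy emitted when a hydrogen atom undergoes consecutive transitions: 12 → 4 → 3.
1.417 eV

The energy levels of hydrogen are E_n = -13.6057 / n² eV.

First transition (12 → 4):
ΔE₁ = |E_4 - E_12|
ΔE₁ = |-0.850356250 - (-0.094484028)| = 0.755872 eV

Second transition (4 → 3):
ΔE₂ = |E_3 - E_4|
ΔE₂ = |-1.511744444 - (-0.850356250)| = 0.661388 eV

Total energy released:
E_total = ΔE₁ + ΔE₂ = 0.755872 + 0.661388 = 1.417 eV

Note: This equals the direct transition 12 → 3: 1.417 eV ✓
Energy is conserved regardless of the path taken.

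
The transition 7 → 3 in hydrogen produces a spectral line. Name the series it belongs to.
Paschen series

The spectral series in hydrogen are named based on the final (lower) energy level:
- Lyman series: n_final = 1 (ultraviolet)
- Balmer series: n_final = 2 (visible/near-UV)
- Paschen series: n_final = 3 (infrared)
- Brackett series: n_final = 4 (infrared)
- Pfund series: n_final = 5 (far infrared)

Since this transition ends at n = 3, it belongs to the Paschen series.

For reference, this 7 → 3 line has photon energy
ΔE = 13.6057 eV × (1/3² - 1/7²) = 1.2340771 eV,
corresponding to wavelength λ = hc/ΔE = 1239.84 eV·nm / 1.2340771 eV = 1004.67 nm in the infrared region.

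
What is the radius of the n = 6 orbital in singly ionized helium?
0.952519 nm (or 9.525190 Å)

The Bohr radius formula is:
r_n = n² a₀ / Z

where a₀ = 0.052917721 nm is the Bohr radius.

For He⁺ (Z = 2) at n = 6:
r_6 = 6² × 0.052917721 nm / 2
r_6 = 36 × 0.052917721 nm / 2
r_6 = 1.9050380 nm / 2
r_6 = 0.952519 nm

The electron orbits at approximately 0.952519 nm from the nucleus.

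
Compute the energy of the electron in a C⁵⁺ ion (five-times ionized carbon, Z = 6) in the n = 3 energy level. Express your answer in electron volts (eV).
-54.42280 eV

The energy levels of a hydrogen-like atom are given by:
E_n = -13.6057 Z² / n² eV  (with Z = 6 for C⁵⁺)

For n = 3:
E_3 = -13.6057 × 6² / 3²
E_3 = -13.6057 × 36 / 9
E_3 = -54.42280 eV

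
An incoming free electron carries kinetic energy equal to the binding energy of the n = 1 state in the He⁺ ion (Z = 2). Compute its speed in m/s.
4.38e+06 m/s (or 1.46% of c)

The binding energy at n = 1 for He⁺ is:
E_1 = -13.6057 × 2²/1² = -54.4228 eV
|E_1| = 54.4228 eV

Convert to Joules:
KE = 54.4228 eV × (1.602177 × 10⁻¹⁹ J/eV) = 8.7195e-18 J

Using KE = ½mv²:
v = √(2·KE/m_e)
v = √(2 × 8.7195e-18 J / 9.10938 × 10⁻³¹ kg)
v = 4.38e+06 m/s

This is approximately 1.46% the speed of light.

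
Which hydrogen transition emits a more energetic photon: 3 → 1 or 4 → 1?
4 → 1

Calculate the energy for each transition:

Transition 3 → 1:
ΔE₁ = |E_1 - E_3| = |-13.6057/1² - (-13.6057/3²)|
ΔE₁ = |-13.605700000 - (-1.511744444)| = 12.093956 eV

Transition 4 → 1:
ΔE₂ = |E_1 - E_4| = |-13.6057/1² - (-13.6057/4²)|
ΔE₂ = |-13.605700000 - (-0.850356250)| = 12.755344 eV

Since 12.755344 eV > 12.093956 eV, the transition 4 → 1 emits the more energetic photon.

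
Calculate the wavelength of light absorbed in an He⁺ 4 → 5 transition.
1012.52 nm

First, find the transition energy using E_n = -13.6057 Z² / n² eV:
E_4 = -13.6057 × 2² / 4² = -3.4014250 eV
E_5 = -13.6057 × 2² / 5² = -2.1769120 eV

Photon energy: |ΔE| = |E_5 - E_4| = 1.2245130 eV

Convert to wavelength using E = hc/λ with hc = 1239.84 eV·nm:
λ = hc/E = 1239.84 eV·nm / 1.2245130 eV
λ = 1012.52 nm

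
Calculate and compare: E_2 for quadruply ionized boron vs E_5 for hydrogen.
B⁴⁺ at n = 2 (E = -85.0356 eV)

Using E_n = -13.6057 Z² / n² eV:

B⁴⁺ (Z = 5) at n = 2:
E = -13.6057 × 5² / 2² = -13.6057 × 25 / 4 = -85.0356250 eV

H (Z = 1) at n = 5:
E = -13.6057 × 1² / 5² = -13.6057 × 1 / 25 = -0.5442280 eV

Since -85.0356250 eV < -0.5442280 eV,
B⁴⁺ at n = 2 is more tightly bound (requires more energy to ionize).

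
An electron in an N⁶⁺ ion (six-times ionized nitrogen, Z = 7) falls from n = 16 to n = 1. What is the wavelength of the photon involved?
1.867 nm

First, find the transition energy using E_n = -13.6057 Z² / n² eV:
E_16 = -13.6057 × 7² / 16² = -2.60422 eV
E_1 = -13.6057 × 7² / 1² = -666.67930 eV

Photon energy: |ΔE| = |E_1 - E_16| = 664.07508 eV

Convert to wavelength using E = hc/λ with hc = 1239.84 eV·nm:
λ = hc/E = 1239.84 eV·nm / 664.07508 eV
λ = 1.867 nm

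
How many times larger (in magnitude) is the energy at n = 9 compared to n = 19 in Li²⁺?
4.4568

Using E_n = -13.6057 Z² / n² eV with Z = 3:

E_9 = -13.6057 × 3² / 9² = -122.4513 / 81 = -1.5117444444 eV
E_19 = -13.6057 × 3² / 19² = -122.4513 / 361 = -0.3392002770 eV

The ratio is:
E_9/E_19 = (-1.5117444444) / (-0.3392002770)
E_9/E_19 = (-122.4513/81) / (-122.4513/361)
E_9/E_19 = 361/81
E_9/E_19 = 4.4568
(Note: the Z² factors cancel in the ratio.)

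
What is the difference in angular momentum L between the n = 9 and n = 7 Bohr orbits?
2.10914e-34 J·s (or 2ℏ)

In the Bohr model, L_n = nℏ where ℏ = 1.0545718e-34 J·s.

L_9 = 9ℏ = 9.4911462e-34 J·s
L_7 = 7ℏ = 7.3820026e-34 J·s

ΔL = L_9 - L_7 = (9 - 7)ℏ = 2ℏ
ΔL = 2 × 1.0545718e-34 J·s = 2.10914e-34 J·s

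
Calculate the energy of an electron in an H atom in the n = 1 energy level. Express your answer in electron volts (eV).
-13.60570 eV

The energy levels of a hydrogen-like atom are given by:
E_n = -13.6057 eV / n²

For n = 1:
E_1 = -13.6057 eV / 1²
E_1 = -13.6057 eV / 1
E_1 = -13.60570 eV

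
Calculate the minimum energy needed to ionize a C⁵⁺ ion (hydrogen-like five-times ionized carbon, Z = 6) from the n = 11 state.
4.048 eV

The ionization energy is the energy needed to remove the electron completely (n → ∞).

For a hydrogen-like ion with Z = 6, E_n = -13.6057 Z² / n² eV.

At n = 11: E_11 = -13.6057 × 6² / 11² = -4.047977 eV
At n = ∞: E_∞ = 0 eV

Ionization energy = E_∞ - E_11 = 0 - (-4.047977) = 4.047977 eV
Ionization energy ≈ 4.048 eV

This is also called the binding energy of the electron in state n = 11.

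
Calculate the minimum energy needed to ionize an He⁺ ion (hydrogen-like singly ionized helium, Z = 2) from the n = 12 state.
0.378 eV

The ionization energy is the energy needed to remove the electron completely (n → ∞).

For a hydrogen-like ion with Z = 2, E_n = -13.6057 Z² / n² eV.

At n = 12: E_12 = -13.6057 × 2² / 12² = -0.377936 eV
At n = ∞: E_∞ = 0 eV

Ionization energy = E_∞ - E_12 = 0 - (-0.377936) = 0.377936 eV
Ionization energy ≈ 0.378 eV

This is also called the binding energy of the electron in state n = 12.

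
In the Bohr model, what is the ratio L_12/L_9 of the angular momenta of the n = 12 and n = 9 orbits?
1.33333

In the Bohr model, L_n = nℏ, so the ratio is purely the ratio of quantum numbers:

L_12/L_9 = 12ℏ / 9ℏ = 12/9 = 1.33333

The angular momentum scales linearly with n.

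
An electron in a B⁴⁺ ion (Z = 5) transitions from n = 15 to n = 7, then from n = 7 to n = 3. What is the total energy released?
36.281867 eV

The energy levels of B⁴⁺ are E_n = -13.6057 × 5² / n² eV.

First transition (15 → 7):
ΔE₁ = |E_7 - E_15|
ΔE₁ = |-6.941683673469 - (-1.511744444444)| = 5.429939229 eV

Second transition (7 → 3):
ΔE₂ = |E_3 - E_7|
ΔE₂ = |-37.793611111111 - (-6.941683673469)| = 30.851927438 eV

Total energy released:
E_total = ΔE₁ + ΔE₂ = 5.429939229 + 30.851927438 = 36.281867 eV

Note: This equals the direct transition 15 → 3: 36.281867 eV ✓
Energy is conserved regardless of the path taken.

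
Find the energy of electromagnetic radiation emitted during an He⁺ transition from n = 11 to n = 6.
1.06 eV

The energy levels are E_n = -13.6057 Z² eV / n².

Energy at n = 11: E_11 = -13.6057 × 2² / 11² = -0.44978 eV
Energy at n = 6: E_6 = -13.6057 × 2² / 6² = -1.51174 eV

For emission (electron falling to lower state), the photon energy is:
E_photon = E_11 - E_6 = |-0.44978 - (-1.51174)|
E_photon = 1.06 eV

This energy is carried away by the emitted photon.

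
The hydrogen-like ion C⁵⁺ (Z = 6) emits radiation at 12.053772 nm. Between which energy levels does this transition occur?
n = 5 → n = 2

First, find the photon energy from the wavelength (hc = 1239.84 eV·nm):
E = hc/λ = 1239.84 eV·nm / 12.053772 nm = 102.85909 eV

The energy levels of C⁵⁺ satisfy E_n = -13.6057 × 6² / n² eV, so an emission n_i → n_f releases
ΔE = 13.6057 × 6² × (1/n_f² − 1/n_i²) eV.

Setting ΔE equal to the photon energy:
1/n_f² − 1/n_i² = 102.85909 / (13.6057 × 6²) = 0.21000000

Since 1/n_i² must be positive, we need 1/n_f² > 0.21000000, i.e. n_f ≤ 2. For each allowed n_f, solve n_i = (1/n_f² − 0.21000000)^(−1/2) and check whether it is a whole number:
  n_f = 1: 1/n_i² = 1.00000000 − 0.21000000 = 0.79000000 → n_i = 1.125  (not an integer) ✗
  n_f = 2: 1/n_i² = 0.25000000 − 0.21000000 = 0.04000000 → n_i = 5.000  → integer, n_i = 5 ✓

Only n_f = 2 gives an integer upper level, n_i = 5.

The transition is from n = 5 to n = 2 (emission).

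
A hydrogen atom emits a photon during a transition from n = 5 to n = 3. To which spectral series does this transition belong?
Paschen series

The spectral series in hydrogen are named based on the final (lower) energy level:
- Lyman series: n_final = 1 (ultraviolet)
- Balmer series: n_final = 2 (visible/near-UV)
- Paschen series: n_final = 3 (infrared)
- Brackett series: n_final = 4 (infrared)
- Pfund series: n_final = 5 (far infrared)

Since this transition ends at n = 3, it belongs to the Paschen series.

For reference, this 5 → 3 line has photon energy
ΔE = 13.6057 eV × (1/3² - 1/5²) = 0.96751644 eV,
corresponding to wavelength λ = hc/ΔE = 1239.84 eV·nm / 0.96751644 eV = 1281.47 nm in the infrared region.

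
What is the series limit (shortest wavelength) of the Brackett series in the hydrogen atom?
1458.024 nm

The series limit corresponds to the transition from n = ∞ to n = 4.
This is the highest energy (shortest wavelength) transition in the Brackett series.

E_∞ = 0 eV
E_4 = -13.6057 / 4² = -0.850356250 eV

Energy at series limit:
ΔE = E_∞ - E_4 = 0 - (-0.850356250) = 0.850356250 eV
λ = hc/E = 1239.84 eV·nm / 0.850356250 eV = 1458.024 nm

This energy equals the ionization energy from the n = 4 state of hydrogen.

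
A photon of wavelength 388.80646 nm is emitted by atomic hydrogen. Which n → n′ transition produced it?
n = 8 → n = 2

First, find the photon energy from the wavelength (hc = 1239.84 eV·nm):
E = hc/λ = 1239.84 eV·nm / 388.80646 nm = 3.1888359 eV

The energy levels of hydrogen satisfy E_n = -13.6057 / n² eV, so an emission n_i → n_f releases
ΔE = 13.6057 × (1/n_f² − 1/n_i²) eV.

Setting ΔE equal to the photon energy:
1/n_f² − 1/n_i² = 3.1888359 / 13.6057 = 0.23437500

Since 1/n_i² must be positive, we need 1/n_f² > 0.23437500, i.e. n_f ≤ 2. For each allowed n_f, solve n_i = (1/n_f² − 0.23437500)^(−1/2) and check whether it is a whole number:
  n_f = 1: 1/n_i² = 1.00000000 − 0.23437500 = 0.76562500 → n_i = 1.143  (not an integer) ✗
  n_f = 2: 1/n_i² = 0.25000000 − 0.23437500 = 0.01562500 → n_i = 8.000  → integer, n_i = 8 ✓

Only n_f = 2 gives an integer upper level, n_i = 8.

The transition is from n = 8 to n = 2 (emission).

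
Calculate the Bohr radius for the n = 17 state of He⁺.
7.6466 nm (or 76.4661 Å)

The Bohr radius formula is:
r_n = n² a₀ / Z

where a₀ = 0.0529177 nm is the Bohr radius.

For He⁺ (Z = 2) at n = 17:
r_17 = 17² × 0.0529177 nm / 2
r_17 = 289 × 0.0529177 nm / 2
r_17 = 15.29322 nm / 2
r_17 = 7.6466 nm

The electron orbits at approximately 7.6466 nm from the nucleus.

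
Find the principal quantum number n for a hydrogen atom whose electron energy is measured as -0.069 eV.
n = 14

The exact energy levels follow E_n = -13.6057 eV / n².

The measured value (-0.069 eV) is reported to only 2 significant figures, so we must test candidate n values and see which one matches to that precision.

Candidate energies:
  n = 12:  E = -13.6057/12² = -0.09448 eV
  n = 13:  E = -13.6057/13² = -0.08051 eV
  n = 14:  E = -13.6057/14² = -0.06942 eV  ← matches
  n = 15:  E = -13.6057/15² = -0.06047 eV
  n = 16:  E = -13.6057/16² = -0.05315 eV

Checking against the measurement of -0.069 eV (2 sig figs), only n = 14 agrees:
E_14 = -0.06942 eV, which rounds to -0.069 eV ✓

Therefore n = 14.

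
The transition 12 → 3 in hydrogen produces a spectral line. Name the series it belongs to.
Paschen series

The spectral series in hydrogen are named based on the final (lower) energy level:
- Lyman series: n_final = 1 (ultraviolet)
- Balmer series: n_final = 2 (visible/near-UV)
- Paschen series: n_final = 3 (infrared)
- Brackett series: n_final = 4 (infrared)
- Pfund series: n_final = 5 (far infrared)

Since this transition ends at n = 3, it belongs to the Paschen series.

For reference, this 12 → 3 line has photon energy
ΔE = 13.6057 eV × (1/3² - 1/12²) = 1.417260 eV,
corresponding to wavelength λ = hc/ΔE = 1239.84 eV·nm / 1.417260 eV = 874.81 nm in the infrared region.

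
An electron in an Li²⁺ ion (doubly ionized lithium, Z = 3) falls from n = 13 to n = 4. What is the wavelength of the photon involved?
178.94 nm

First, find the transition energy using E_n = -13.6057 Z² / n² eV:
E_13 = -13.6057 × 3² / 13² = -0.724564 eV
E_4 = -13.6057 × 3² / 4² = -7.653206 eV

Photon energy: |ΔE| = |E_4 - E_13| = 6.928642 eV

Convert to wavelength using E = hc/λ with hc = 1239.84 eV·nm:
λ = hc/E = 1239.84 eV·nm / 6.928642 eV
λ = 178.94 nm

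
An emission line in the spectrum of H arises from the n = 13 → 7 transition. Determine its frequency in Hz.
4.7673e+13 Hz

First, find the transition energy:
E_13 = -13.6057 / 13² = -0.08050710 eV
E_7 = -13.6057 / 7² = -0.27766735 eV
|ΔE| = |E_7 - E_13| = 0.19716025 eV

Convert to Joules: E = 0.19716025 eV × (1.602177 × 10⁻¹⁹ J/eV) = 3.158856e-20 J

Using E = hf:
f = E/h = 3.158856e-20 J / (6.62607 × 10⁻³⁴ J·s)
f = 4.7673e+13 Hz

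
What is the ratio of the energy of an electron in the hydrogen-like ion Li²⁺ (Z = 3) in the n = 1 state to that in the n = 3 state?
9.0000

Using E_n = -13.6057 Z² / n² eV with Z = 3:

E_1 = -13.6057 × 3² / 1² = -122.4513 / 1 = -122.4513000000 eV
E_3 = -13.6057 × 3² / 3² = -122.4513 / 9 = -13.6057000000 eV

The ratio is:
E_1/E_3 = (-122.4513000000) / (-13.6057000000)
E_1/E_3 = (-122.4513/1) / (-122.4513/9)
E_1/E_3 = 9/1
E_1/E_3 = 9.0000
(Note: the Z² factors cancel in the ratio.)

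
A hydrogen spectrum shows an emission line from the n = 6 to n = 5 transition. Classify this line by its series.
Pfund series

The spectral series in hydrogen are named based on the final (lower) energy level:
- Lyman series: n_final = 1 (ultraviolet)
- Balmer series: n_final = 2 (visible/near-UV)
- Paschen series: n_final = 3 (infrared)
- Brackett series: n_final = 4 (infrared)
- Pfund series: n_final = 5 (far infrared)

Since this transition ends at n = 5, it belongs to the Pfund series.

For reference, this 6 → 5 line has photon energy
ΔE = 13.6057 eV × (1/5² - 1/6²) = 0.16629188889 eV,
corresponding to wavelength λ = hc/ΔE = 1239.84 eV·nm / 0.16629188889 eV = 7455.80562 nm in the far infrared region.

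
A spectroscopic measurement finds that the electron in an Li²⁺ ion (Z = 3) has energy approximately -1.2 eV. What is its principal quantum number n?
n = 10

The exact energy levels follow E_n = -13.6057 Z² / n² eV with Z = 3.

The measured value (-1.2 eV) is reported to only 2 significant figures, so we must test candidate n values and see which one matches to that precision.

Candidate energies:
  n = 8:  E = -13.6057 × 3² / 8² = -1.91330 eV
  n = 9:  E = -13.6057 × 3² / 9² = -1.51174 eV
  n = 10:  E = -13.6057 × 3² / 10² = -1.22451 eV  ← matches
  n = 11:  E = -13.6057 × 3² / 11² = -1.01199 eV
  n = 12:  E = -13.6057 × 3² / 12² = -0.85036 eV

Checking against the measurement of -1.2 eV (2 sig figs), only n = 10 agrees:
E_10 = -1.22451 eV, which rounds to -1.2 eV ✓

Therefore n = 10.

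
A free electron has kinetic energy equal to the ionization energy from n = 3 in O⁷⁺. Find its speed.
5.83e+06 m/s (or 1.946% of c)

The binding energy at n = 3 for O⁷⁺ is:
E_3 = -13.6057 × 8²/3² = -96.75164 eV
|E_3| = 96.75164 eV

Convert to Joules:
KE = 96.75164 eV × (1.602177 × 10⁻¹⁹ J/eV) = 1.5501e-17 J

Using KE = ½mv²:
v = √(2·KE/m_e)
v = √(2 × 1.5501e-17 J / 9.10938 × 10⁻³¹ kg)
v = 5.83e+06 m/s

This is approximately 1.946% the speed of light.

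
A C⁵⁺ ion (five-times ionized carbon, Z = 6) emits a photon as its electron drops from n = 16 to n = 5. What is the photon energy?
17.67891 eV

The energy levels are E_n = -13.6057 Z² eV / n².

Energy at n = 16: E_16 = -13.6057 × 6² / 16² = -1.91330156 eV
Energy at n = 5: E_5 = -13.6057 × 6² / 5² = -19.59220800 eV

For emission (electron falling to lower state), the photon energy is:
E_photon = E_16 - E_5 = |-1.91330156 - (-19.59220800)|
E_photon = 17.67891 eV

This energy is carried away by the emitted photon.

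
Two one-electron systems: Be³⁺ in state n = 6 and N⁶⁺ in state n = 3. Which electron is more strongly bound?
N⁶⁺ at n = 3 (E = -74.0755 eV)

Using E_n = -13.6057 Z² / n² eV:

Be³⁺ (Z = 4) at n = 6:
E = -13.6057 × 4² / 6² = -13.6057 × 16 / 36 = -6.0469778 eV

N⁶⁺ (Z = 7) at n = 3:
E = -13.6057 × 7² / 3² = -13.6057 × 49 / 9 = -74.0754778 eV

Since -74.0754778 eV < -6.0469778 eV,
N⁶⁺ at n = 3 is more tightly bound (requires more energy to ionize).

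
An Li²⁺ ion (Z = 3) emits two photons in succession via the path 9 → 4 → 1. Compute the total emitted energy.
120.94 eV

The energy levels of Li²⁺ are E_n = -13.6057 × 3² / n² eV.

First transition (9 → 4):
ΔE₁ = |E_4 - E_9|
ΔE₁ = |-7.65320625 - (-1.51174444)| = 6.14146 eV

Second transition (4 → 1):
ΔE₂ = |E_1 - E_4|
ΔE₂ = |-122.45130000 - (-7.65320625)| = 114.79809 eV

Total energy released:
E_total = ΔE₁ + ΔE₂ = 6.14146 + 114.79809 = 120.94 eV

Note: This equals the direct transition 9 → 1: 120.94 eV ✓
Energy is conserved regardless of the path taken.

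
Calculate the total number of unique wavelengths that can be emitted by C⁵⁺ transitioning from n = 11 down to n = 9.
3

The electron can occupy levels n = 9, 10, ..., 11 during de-excitation — that is m = 11 - 9 + 1 = 3 distinct levels.

The number of distinct spectral lines equals the number of ways to choose 2 of these m levels (each pair gives one possible emission transition):

Number of lines = m(m-1)/2 = 3×2/2 = 3

These correspond to all possible transitions between the 3 levels:
11 → 10, 11 → 9, 10 → 9

Each transition produces a photon with a unique energy (and thus wavelength). This count does not depend on Z.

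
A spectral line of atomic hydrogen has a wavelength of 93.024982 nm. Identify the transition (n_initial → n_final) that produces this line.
n = 7 → n = 1

First, find the photon energy from the wavelength (hc = 1239.84 eV·nm):
E = hc/λ = 1239.84 eV·nm / 93.024982 nm = 13.328033 eV

The energy levels of hydrogen satisfy E_n = -13.6057 / n² eV, so an emission n_i → n_f releases
ΔE = 13.6057 × (1/n_f² − 1/n_i²) eV.

Setting ΔE equal to the photon energy:
1/n_f² − 1/n_i² = 13.328033 / 13.6057 = 0.97959186

Since 1/n_i² must be positive, we need 1/n_f² > 0.97959186, i.e. n_f ≤ 1. For each allowed n_f, solve n_i = (1/n_f² − 0.97959186)^(−1/2) and check whether it is a whole number:
  n_f = 1: 1/n_i² = 1.00000000 − 0.97959186 = 0.02040814 → n_i = 7.000  → integer, n_i = 7 ✓

Only n_f = 1 gives an integer upper level, n_i = 7.

The transition is from n = 7 to n = 1 (emission).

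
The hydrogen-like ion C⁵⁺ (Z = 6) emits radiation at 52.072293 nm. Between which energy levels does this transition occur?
n = 4 → n = 3

First, find the photon energy from the wavelength (hc = 1239.84 eV·nm):
E = hc/λ = 1239.84 eV·nm / 52.072293 nm = 23.809975 eV

The energy levels of C⁵⁺ satisfy E_n = -13.6057 × 6² / n² eV, so an emission n_i → n_f releases
ΔE = 13.6057 × 6² × (1/n_f² − 1/n_i²) eV.

Setting ΔE equal to the photon energy:
1/n_f² − 1/n_i² = 23.809975 / (13.6057 × 6²) = 0.048611111

Since 1/n_i² must be positive, we need 1/n_f² > 0.048611111, i.e. n_f ≤ 4. For each allowed n_f, solve n_i = (1/n_f² − 0.048611111)^(−1/2) and check whether it is a whole number:
  n_f = 1: 1/n_i² = 1.000000000 − 0.048611111 = 0.951388889 → n_i = 1.025  (not an integer) ✗
  n_f = 2: 1/n_i² = 0.250000000 − 0.048611111 = 0.201388889 → n_i = 2.228  (not an integer) ✗
  n_f = 3: 1/n_i² = 0.111111111 − 0.048611111 = 0.062500000 → n_i = 4.000  → integer, n_i = 4 ✓
  n_f = 4: 1/n_i² = 0.062500000 − 0.048611111 = 0.013888889 → n_i = 8.485  (not an integer) ✗

Only n_f = 3 gives an integer upper level, n_i = 4.

The transition is from n = 4 to n = 3 (emission).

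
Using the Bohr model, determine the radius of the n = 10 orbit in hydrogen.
5.29177 nm (or 52.91772 Å)

The Bohr radius formula is:
r_n = n² a₀ / Z

where a₀ = 0.05291772 nm is the Bohr radius.

For H (Z = 1) at n = 10:
r_10 = 10² × 0.05291772 nm / 1
r_10 = 100 × 0.05291772 nm / 1
r_10 = 5.291772 nm / 1
r_10 = 5.29177 nm

The electron orbits at approximately 5.29177 nm from the nucleus.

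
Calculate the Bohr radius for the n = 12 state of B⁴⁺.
1.5240 nm (or 15.2403 Å)

The Bohr radius formula is:
r_n = n² a₀ / Z

where a₀ = 0.0529177 nm is the Bohr radius.

For B⁴⁺ (Z = 5) at n = 12:
r_12 = 12² × 0.0529177 nm / 5
r_12 = 144 × 0.0529177 nm / 5
r_12 = 7.62015 nm / 5
r_12 = 1.5240 nm

The electron orbits at approximately 1.5240 nm from the nucleus.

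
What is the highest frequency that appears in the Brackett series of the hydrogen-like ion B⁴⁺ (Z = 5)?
5.140e+15 Hz

The series limit corresponds to the transition from n = ∞ to n = 4.
This is the highest energy (shortest wavelength) transition in the Brackett series.

E_∞ = 0 eV
E_4 = -13.6057 × 5² / 4² = -21.258906 eV

Energy at series limit:
ΔE = E_∞ - E_4 = 0 - (-21.258906) = 21.258906 eV
E = 21.258906 eV × (1.602177 × 10⁻¹⁹ J/eV) = 3.40605e-18 J
f = E/h = 3.40605e-18 J / (6.62607 × 10⁻³⁴ J·s) = 5.140e+15 Hz

This energy equals the ionization energy from the n = 4 state of B⁴⁺.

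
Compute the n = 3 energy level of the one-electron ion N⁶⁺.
-74.07548 eV

For hydrogen-like ions, the energy levels scale with Z²:
E_n = -13.6057 Z² / n² eV

For N⁶⁺ (Z = 7) at n = 3:
E_3 = -13.6057 × 7² / 3²
E_3 = -13.6057 × 49 / 9
E_3 = -666.6793 / 9
E_3 = -74.07548 eV

The energy is 49 times more negative than hydrogen at the same n due to the stronger nuclear charge.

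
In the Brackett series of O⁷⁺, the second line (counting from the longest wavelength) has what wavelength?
41.00693 nm

The lines of a series are numbered from the longest wavelength (smallest ΔE) outward; the second line is the transition from n = n_f + 2 to n_f.
The Brackett series has all transitions ending at n_f = 4.

For O⁷⁺ (Z = 8), the second line (β-line) is the jump from n = 6 to n = 4:
E_6 = -13.6057 × 8² / 6² = -24.1879111 eV
E_4 = -13.6057 × 8² / 4² = -54.4228000 eV
ΔE = E_6 - E_4 = 30.2348889 eV

λ = hc/E = 1239.84 eV·nm / 30.2348889 eV
λ = 41.00693 nm

This is the β-line of the Brackett series in O⁷⁺.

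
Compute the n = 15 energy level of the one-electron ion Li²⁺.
-0.54 eV

For hydrogen-like ions, the energy levels scale with Z²:
E_n = -13.6057 Z² / n² eV

For Li²⁺ (Z = 3) at n = 15:
E_15 = -13.6057 × 3² / 15²
E_15 = -13.6057 × 9 / 225
E_15 = -122.4513 / 225
E_15 = -0.54 eV

The energy is 9 times more negative than hydrogen at the same n due to the stronger nuclear charge.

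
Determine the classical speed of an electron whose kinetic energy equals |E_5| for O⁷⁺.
3.5003e+06 m/s (or 1.168% of c)

The binding energy at n = 5 for O⁷⁺ is:
E_5 = -13.6057 × 8²/5² = -34.830592 eV
|E_5| = 34.830592 eV

Convert to Joules:
KE = 34.830592 eV × (1.602177 × 10⁻¹⁹ J/eV) = 5.580477e-18 J

Using KE = ½mv²:
v = √(2·KE/m_e)
v = √(2 × 5.580477e-18 J / 9.10938 × 10⁻³¹ kg)
v = 3.5003e+06 m/s

This is approximately 1.168% the speed of light.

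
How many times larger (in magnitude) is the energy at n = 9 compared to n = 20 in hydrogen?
4.93827

Using E_n = -13.6057 Z² / n² eV with Z = 1:

E_9 = -13.6057 / 9² = -13.6057 / 81 = -0.16797160494 eV
E_20 = -13.6057 / 20² = -13.6057 / 400 = -0.03401425000 eV

The ratio is:
E_9/E_20 = (-0.16797160494) / (-0.03401425000)
E_9/E_20 = (-13.6057/81) / (-13.6057/400)
E_9/E_20 = 400/81
E_9/E_20 = 4.93827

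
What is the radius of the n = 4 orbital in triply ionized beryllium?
0.21167 nm (or 2.11671 Å)

The Bohr radius formula is:
r_n = n² a₀ / Z

where a₀ = 0.05291772 nm is the Bohr radius.

For Be³⁺ (Z = 4) at n = 4:
r_4 = 4² × 0.05291772 nm / 4
r_4 = 16 × 0.05291772 nm / 4
r_4 = 0.846684 nm / 4
r_4 = 0.21167 nm

The electron orbits at approximately 0.21167 nm from the nucleus.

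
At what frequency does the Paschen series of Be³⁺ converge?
5.85e+15 Hz

The series limit corresponds to the transition from n = ∞ to n = 3.
This is the highest energy (shortest wavelength) transition in the Paschen series.

E_∞ = 0 eV
E_3 = -13.6057 × 4² / 3² = -24.1879111 eV

Energy at series limit:
ΔE = E_∞ - E_3 = 0 - (-24.1879111) = 24.1879111 eV
E = 24.1879111 eV × (1.602177 × 10⁻¹⁹ J/eV) = 3.8753e-18 J
f = E/h = 3.8753e-18 J / (6.62607 × 10⁻³⁴ J·s) = 5.85e+15 Hz

This energy equals the ionization energy from the n = 3 state of Be³⁺.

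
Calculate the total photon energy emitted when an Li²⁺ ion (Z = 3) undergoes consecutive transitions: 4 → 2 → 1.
114.7981 eV

The energy levels of Li²⁺ are E_n = -13.6057 × 3² / n² eV.

First transition (4 → 2):
ΔE₁ = |E_2 - E_4|
ΔE₁ = |-30.6128250000 - (-7.6532062500)| = 22.9596188 eV

Second transition (2 → 1):
ΔE₂ = |E_1 - E_2|
ΔE₂ = |-122.4513000000 - (-30.6128250000)| = 91.8384750 eV

Total energy released:
E_total = ΔE₁ + ΔE₂ = 22.9596188 + 91.8384750 = 114.7981 eV

Note: This equals the direct transition 4 → 1: 114.7981 eV ✓
Energy is conserved regardless of the path taken.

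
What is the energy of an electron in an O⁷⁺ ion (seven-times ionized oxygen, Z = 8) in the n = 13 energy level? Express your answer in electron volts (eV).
-5.152454 eV

The energy levels of a hydrogen-like atom are given by:
E_n = -13.6057 Z² / n² eV  (with Z = 8 for O⁷⁺)

For n = 13:
E_13 = -13.6057 × 8² / 13²
E_13 = -13.6057 × 64 / 169
E_13 = -5.152454 eV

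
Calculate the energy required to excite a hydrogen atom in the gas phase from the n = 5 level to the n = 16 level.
0.491081 eV

The energy levels of a hydrogen-like atom are E_n = -13.6057 eV / n².

Energy at n = 5: E_5 = -13.6057 / 5² = -0.544228000 eV
Energy at n = 16: E_16 = -13.6057 / 16² = -0.053147266 eV

The excitation energy is the difference:
ΔE = E_16 - E_5
ΔE = -0.053147266 - (-0.544228000)
ΔE = 0.491081 eV

Since this is positive, energy must be absorbed (photon absorption).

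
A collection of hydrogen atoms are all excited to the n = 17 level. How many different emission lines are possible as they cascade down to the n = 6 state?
66

The electron can occupy levels n = 6, 7, ..., 17 during de-excitation — that is m = 17 - 6 + 1 = 12 distinct levels.

The number of distinct spectral lines equals the number of ways to choose 2 of these m levels (each pair gives one possible emission transition):

Number of lines = m(m-1)/2 = 12×11/2 = 66

These correspond to all possible transitions between the 12 levels:
17 → 16, 17 → 15, 17 → 14, 17 → 13, 17 → 12, 17 → 11, 17 → 10, 17 → 9...

Each transition produces a photon with a unique energy (and thus wavelength). This count does not depend on Z.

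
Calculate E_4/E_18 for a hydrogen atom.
20.25

Using E_n = -13.6057 Z² / n² eV with Z = 1:

E_4 = -13.6057 / 4² = -13.6057 / 16 = -0.85035625 eV
E_18 = -13.6057 / 18² = -13.6057 / 324 = -0.04199290 eV

The ratio is:
E_4/E_18 = (-0.85035625) / (-0.04199290)
E_4/E_18 = (-13.6057/16) / (-13.6057/324)
E_4/E_18 = 324/16
E_4/E_18 = 20.25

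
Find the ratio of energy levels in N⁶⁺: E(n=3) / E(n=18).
36.0000

Using E_n = -13.6057 Z² / n² eV with Z = 7:

E_3 = -13.6057 × 7² / 3² = -666.6793 / 9 = -74.0754777778 eV
E_18 = -13.6057 × 7² / 18² = -666.6793 / 324 = -2.0576521605 eV

The ratio is:
E_3/E_18 = (-74.0754777778) / (-2.0576521605)
E_3/E_18 = (-666.6793/9) / (-666.6793/324)
E_3/E_18 = 324/9
E_3/E_18 = 36.0000
(Note: the Z² factors cancel in the ratio.)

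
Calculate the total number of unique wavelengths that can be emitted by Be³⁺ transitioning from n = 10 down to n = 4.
21

The electron can occupy levels n = 4, 5, ..., 10 during de-excitation — that is m = 10 - 4 + 1 = 7 distinct levels.

The number of distinct spectral lines equals the number of ways to choose 2 of these m levels (each pair gives one possible emission transition):

Number of lines = m(m-1)/2 = 7×6/2 = 21

These correspond to all possible transitions between the 7 levels:
10 → 9, 10 → 8, 10 → 7, 10 → 6, 10 → 5, 10 → 4, 9 → 8, 9 → 7...

Each transition produces a photon with a unique energy (and thus wavelength). This count does not depend on Z.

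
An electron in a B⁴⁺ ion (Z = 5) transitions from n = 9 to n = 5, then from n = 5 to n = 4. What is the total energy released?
17.05962 eV

The energy levels of B⁴⁺ are E_n = -13.6057 × 5² / n² eV.

First transition (9 → 5):
ΔE₁ = |E_5 - E_9|
ΔE₁ = |-13.60570000000 - (-4.19929012346)| = 9.40640988 eV

Second transition (5 → 4):
ΔE₂ = |E_4 - E_5|
ΔE₂ = |-21.25890625000 - (-13.60570000000)| = 7.65320625 eV

Total energy released:
E_total = ΔE₁ + ΔE₂ = 9.40640988 + 7.65320625 = 17.05962 eV

Note: This equals the direct transition 9 → 4: 17.05962 eV ✓
Energy is conserved regardless of the path taken.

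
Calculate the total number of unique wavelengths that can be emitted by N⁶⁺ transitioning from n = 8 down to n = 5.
6

The electron can occupy levels n = 5, 6, ..., 8 during de-excitation — that is m = 8 - 5 + 1 = 4 distinct levels.

The number of distinct spectral lines equals the number of ways to choose 2 of these m levels (each pair gives one possible emission transition):

Number of lines = m(m-1)/2 = 4×3/2 = 6

These correspond to all possible transitions between the 4 levels:
8 → 7, 8 → 6, 8 → 5, 7 → 6, 7 → 5, 6 → 5

Each transition produces a photon with a unique energy (and thus wavelength). This count does not depend on Z.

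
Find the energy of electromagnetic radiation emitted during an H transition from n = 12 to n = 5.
0.4497 eV

The energy levels are E_n = -13.6057 eV / n².

Energy at n = 12: E_12 = -13.6057 / 12² = -0.0944840 eV
Energy at n = 5: E_5 = -13.6057 / 5² = -0.5442280 eV

For emission (electron falling to lower state), the photon energy is:
E_photon = E_12 - E_5 = |-0.0944840 - (-0.5442280)|
E_photon = 0.4497 eV

This energy is carried away by the emitted photon.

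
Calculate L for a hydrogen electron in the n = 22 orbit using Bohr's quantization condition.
2.3201e-33 J·s (or 22ℏ)

In the Bohr model, angular momentum is quantized:
L = nℏ

where ℏ = h/(2π) = 1.054572e-34 J·s

For n = 22:
L = 22 × 1.054572e-34 J·s
L = 2.3201e-33 J·s

This can also be written as L = 22ℏ.
The angular momentum is an integer multiple of the reduced Planck constant.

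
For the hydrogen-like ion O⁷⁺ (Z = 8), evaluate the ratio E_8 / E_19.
5.640625

Using E_n = -13.6057 Z² / n² eV with Z = 8:

E_8 = -13.6057 × 8² / 8² = -870.7648 / 64 = -13.605700000000 eV
E_19 = -13.6057 × 8² / 19² = -870.7648 / 361 = -2.412090858726 eV

The ratio is:
E_8/E_19 = (-13.605700000000) / (-2.412090858726)
E_8/E_19 = (-870.7648/64) / (-870.7648/361)
E_8/E_19 = 361/64
E_8/E_19 = 5.640625
(Note: the Z² factors cancel in the ratio.)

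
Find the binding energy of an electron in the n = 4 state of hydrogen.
0.850356 eV

The ionization energy is the energy needed to remove the electron completely (n → ∞).

For hydrogen, E_n = -13.6057 eV / n².

At n = 4: E_4 = -13.6057 / 4² = -0.850356250 eV
At n = ∞: E_∞ = 0 eV

Ionization energy = E_∞ - E_4 = 0 - (-0.850356250) = 0.850356250 eV
Ionization energy ≈ 0.850356 eV

This is also called the binding energy of the electron in state n = 4.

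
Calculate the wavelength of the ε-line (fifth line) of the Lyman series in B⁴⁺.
3.75 nm

The lines of a series are numbered from the longest wavelength (smallest ΔE) outward; the fifth line is the transition from n = n_f + 5 to n_f.
The Lyman series has all transitions ending at n_f = 1.

For B⁴⁺ (Z = 5), the fifth line (ε-line) is the jump from n = 6 to n = 1:
E_6 = -13.6057 × 5² / 6² = -9.4484 eV
E_1 = -13.6057 × 5² / 1² = -340.1425 eV
ΔE = E_6 - E_1 = 330.6941 eV

λ = hc/E = 1239.84 eV·nm / 330.6941 eV
λ = 3.75 nm

This is the ε-line of the Lyman series in B⁴⁺.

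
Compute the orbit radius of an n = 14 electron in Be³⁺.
2.59297 nm (or 25.92968 Å)

The Bohr radius formula is:
r_n = n² a₀ / Z

where a₀ = 0.05291772 nm is the Bohr radius.

For Be³⁺ (Z = 4) at n = 14:
r_14 = 14² × 0.05291772 nm / 4
r_14 = 196 × 0.05291772 nm / 4
r_14 = 10.371873 nm / 4
r_14 = 2.59297 nm

The electron orbits at approximately 2.59297 nm from the nucleus.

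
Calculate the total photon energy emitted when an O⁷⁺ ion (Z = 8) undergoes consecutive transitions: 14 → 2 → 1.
866.32 eV

The energy levels of O⁷⁺ are E_n = -13.6057 × 8² / n² eV.

First transition (14 → 2):
ΔE₁ = |E_2 - E_14|
ΔE₁ = |-217.69120000 - (-4.44267755)| = 213.24852 eV

Second transition (2 → 1):
ΔE₂ = |E_1 - E_2|
ΔE₂ = |-870.76480000 - (-217.69120000)| = 653.07360 eV

Total energy released:
E_total = ΔE₁ + ΔE₂ = 213.24852 + 653.07360 = 866.32 eV

Note: This equals the direct transition 14 → 1: 866.32 eV ✓
Energy is conserved regardless of the path taken.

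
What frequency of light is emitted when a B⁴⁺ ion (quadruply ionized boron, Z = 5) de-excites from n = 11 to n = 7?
9.99e+14 Hz

First, find the transition energy:
E_11 = -13.6057 × 5² / 11² = -2.81110 eV
E_7 = -13.6057 × 5² / 7² = -6.94168 eV
|ΔE| = |E_7 - E_11| = 4.13058 eV

Convert to Joules: E = 4.13058 eV × (1.602177 × 10⁻¹⁹ J/eV) = 6.6179e-19 J

Using E = hf:
f = E/h = 6.6179e-19 J / (6.62607 × 10⁻³⁴ J·s)
f = 9.99e+14 Hz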